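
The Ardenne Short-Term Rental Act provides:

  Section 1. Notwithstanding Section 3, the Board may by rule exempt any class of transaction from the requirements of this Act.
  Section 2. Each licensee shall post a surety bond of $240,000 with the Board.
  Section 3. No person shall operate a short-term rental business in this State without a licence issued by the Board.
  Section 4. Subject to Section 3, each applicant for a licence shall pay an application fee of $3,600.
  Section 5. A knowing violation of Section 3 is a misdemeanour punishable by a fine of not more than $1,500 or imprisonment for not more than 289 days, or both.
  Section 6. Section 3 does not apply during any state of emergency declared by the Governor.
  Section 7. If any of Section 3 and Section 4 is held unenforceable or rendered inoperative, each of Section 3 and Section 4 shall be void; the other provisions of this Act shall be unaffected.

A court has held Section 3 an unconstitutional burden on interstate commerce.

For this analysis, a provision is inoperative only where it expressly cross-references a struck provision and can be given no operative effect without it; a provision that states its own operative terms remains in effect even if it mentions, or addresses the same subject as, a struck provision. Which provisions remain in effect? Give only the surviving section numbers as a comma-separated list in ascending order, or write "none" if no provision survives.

1, 2, 7

Section 3 is struck. Section 5 operates only by reference to Section 3, so it falls with Section 3. Section 6 operates only by reference to Section 3, so it falls with Section 3. Section 1 mentions Section 3 but its own obligation stands independently of Section 3, so Section 1 is not affected. Section 7 declares Section 3 and Section 4 mutually dependent; since one of them has fallen, all of them are of no effect. That brings down Section 4 as well. The remainder continues in force under Section 7. That leaves Section 1, Section 2, and Section 7 in effect.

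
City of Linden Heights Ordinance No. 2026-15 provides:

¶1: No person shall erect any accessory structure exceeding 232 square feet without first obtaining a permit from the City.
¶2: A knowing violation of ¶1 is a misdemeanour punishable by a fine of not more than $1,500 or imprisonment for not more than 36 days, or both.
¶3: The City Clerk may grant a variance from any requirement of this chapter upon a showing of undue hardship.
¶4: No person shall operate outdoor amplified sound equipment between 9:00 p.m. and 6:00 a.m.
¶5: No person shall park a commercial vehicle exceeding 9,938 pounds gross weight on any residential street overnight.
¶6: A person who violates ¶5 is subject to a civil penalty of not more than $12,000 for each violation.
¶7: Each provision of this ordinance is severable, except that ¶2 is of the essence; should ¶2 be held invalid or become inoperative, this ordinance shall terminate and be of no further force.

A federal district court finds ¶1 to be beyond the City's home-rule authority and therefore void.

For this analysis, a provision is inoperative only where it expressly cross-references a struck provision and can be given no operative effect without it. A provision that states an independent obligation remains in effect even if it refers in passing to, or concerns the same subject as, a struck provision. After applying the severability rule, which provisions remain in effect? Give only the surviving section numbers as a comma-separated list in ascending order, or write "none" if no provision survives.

none

¶1 is struck. ¶2 has no operative effect of its own apart from ¶1 and is therefore inoperative. ¶7 makes ¶2 an essential term, and ¶2 has been rendered inoperative by the cascade; under ¶7, the entire ordinance is therefore void. No provision of the ordinance survives.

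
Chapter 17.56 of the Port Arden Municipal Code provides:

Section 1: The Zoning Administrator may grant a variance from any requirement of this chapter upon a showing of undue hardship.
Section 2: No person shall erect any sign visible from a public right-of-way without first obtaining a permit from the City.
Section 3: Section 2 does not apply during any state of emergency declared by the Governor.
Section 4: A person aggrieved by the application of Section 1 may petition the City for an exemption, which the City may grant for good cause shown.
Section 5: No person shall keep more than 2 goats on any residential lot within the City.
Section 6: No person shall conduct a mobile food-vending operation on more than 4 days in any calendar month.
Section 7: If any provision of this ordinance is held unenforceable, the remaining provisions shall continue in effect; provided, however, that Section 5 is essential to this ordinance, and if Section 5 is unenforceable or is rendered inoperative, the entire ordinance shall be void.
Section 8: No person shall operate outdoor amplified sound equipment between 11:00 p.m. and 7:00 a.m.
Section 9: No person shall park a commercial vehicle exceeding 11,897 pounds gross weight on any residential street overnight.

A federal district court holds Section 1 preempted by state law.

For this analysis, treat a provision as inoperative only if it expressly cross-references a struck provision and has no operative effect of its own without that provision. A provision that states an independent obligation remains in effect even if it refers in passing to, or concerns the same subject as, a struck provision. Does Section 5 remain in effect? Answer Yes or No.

Yes

Section 1 is struck. Section 4 merely fixes the exemption procedure for Section 1; with Section 1 gone it has nothing to operate on and falls away. Section 7 makes Section 5 an essential term, but Section 5 is unaffected, so the severability proviso in Section 7 preserves the remaining provisions. That leaves Section 2, Section 3, Section 5, Section 6, Section 7, Section 8, and Section 9 in effect. Section 5 is among the surviving provisions, so the answer is yes.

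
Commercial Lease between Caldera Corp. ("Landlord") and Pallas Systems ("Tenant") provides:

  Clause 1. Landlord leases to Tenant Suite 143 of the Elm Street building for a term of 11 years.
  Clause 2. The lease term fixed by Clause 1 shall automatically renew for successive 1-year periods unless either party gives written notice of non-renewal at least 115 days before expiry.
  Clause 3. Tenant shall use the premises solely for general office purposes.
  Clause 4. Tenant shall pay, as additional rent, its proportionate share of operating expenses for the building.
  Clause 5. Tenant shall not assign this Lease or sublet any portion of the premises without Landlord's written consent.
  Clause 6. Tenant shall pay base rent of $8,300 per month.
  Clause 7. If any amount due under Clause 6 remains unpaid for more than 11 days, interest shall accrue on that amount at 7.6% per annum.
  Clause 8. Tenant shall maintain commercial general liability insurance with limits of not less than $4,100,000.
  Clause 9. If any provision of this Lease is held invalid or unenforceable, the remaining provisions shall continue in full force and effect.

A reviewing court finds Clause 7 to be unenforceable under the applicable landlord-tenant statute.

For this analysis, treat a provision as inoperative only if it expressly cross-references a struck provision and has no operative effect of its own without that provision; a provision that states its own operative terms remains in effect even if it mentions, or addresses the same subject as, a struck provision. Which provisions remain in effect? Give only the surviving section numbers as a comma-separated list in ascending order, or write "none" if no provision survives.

1, 2, 3, 4, 5, 6, 8, 9

Clause 7 is struck. Nothing else in the Lease is defined by reference to Clause 7. Clause 9 is a severability clause and preserves every provision that can still be given independent effect. That leaves Clause 1, Clause 2, Clause 3, Clause 4, Clause 5, Clause 6, Clause 8, and Clause 9 in effect.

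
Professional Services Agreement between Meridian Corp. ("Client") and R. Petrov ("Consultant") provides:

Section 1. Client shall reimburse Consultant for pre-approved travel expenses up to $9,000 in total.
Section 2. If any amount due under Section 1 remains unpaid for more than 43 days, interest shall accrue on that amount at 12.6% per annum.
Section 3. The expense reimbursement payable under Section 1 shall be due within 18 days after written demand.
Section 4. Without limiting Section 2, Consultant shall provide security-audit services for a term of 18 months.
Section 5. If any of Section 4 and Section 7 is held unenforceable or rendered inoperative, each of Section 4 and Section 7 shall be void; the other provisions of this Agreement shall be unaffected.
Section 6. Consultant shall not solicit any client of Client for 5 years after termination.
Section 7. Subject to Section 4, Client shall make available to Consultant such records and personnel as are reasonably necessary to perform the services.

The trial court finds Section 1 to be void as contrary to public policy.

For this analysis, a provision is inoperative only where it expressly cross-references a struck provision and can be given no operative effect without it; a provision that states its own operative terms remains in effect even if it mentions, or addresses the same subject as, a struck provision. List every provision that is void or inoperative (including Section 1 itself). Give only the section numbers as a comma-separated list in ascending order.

Section 1 is struck. Section 2 has no operative effect of its own apart from Section 1 and is therefore inoperative. Section 3 operates only by reference to Section 1, so it falls with Section 1. Section 4 mentions Section 2 but its own obligation stands independently of Section 2, so Section 4 is not affected. Section 5 ties Section 4 and Section 7 together, but none of those is affected here; the remaining provisions continue in force under Section 5. That leaves Section 4, Section 5, Section 6, and Section 7 in effect.

1, 2, 3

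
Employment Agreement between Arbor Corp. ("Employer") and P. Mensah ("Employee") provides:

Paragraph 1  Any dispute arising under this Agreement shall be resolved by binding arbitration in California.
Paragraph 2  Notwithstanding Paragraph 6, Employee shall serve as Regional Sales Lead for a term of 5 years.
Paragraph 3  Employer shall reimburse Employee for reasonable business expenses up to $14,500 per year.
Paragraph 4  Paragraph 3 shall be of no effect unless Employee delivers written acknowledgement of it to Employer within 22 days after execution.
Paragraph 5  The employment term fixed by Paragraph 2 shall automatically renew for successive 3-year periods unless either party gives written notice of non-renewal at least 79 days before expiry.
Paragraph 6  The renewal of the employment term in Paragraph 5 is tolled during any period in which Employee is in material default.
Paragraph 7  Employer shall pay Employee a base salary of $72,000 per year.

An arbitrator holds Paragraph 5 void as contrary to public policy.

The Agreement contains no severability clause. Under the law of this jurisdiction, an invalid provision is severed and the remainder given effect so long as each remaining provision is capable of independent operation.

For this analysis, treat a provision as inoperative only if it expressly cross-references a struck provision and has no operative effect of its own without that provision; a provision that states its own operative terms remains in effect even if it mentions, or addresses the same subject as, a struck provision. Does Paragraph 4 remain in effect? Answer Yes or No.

Yes

Paragraph 5 is struck. Paragraph 6 does nothing except set the tolling of the renewal of the employment term by reference to Paragraph 5; with Paragraph 5 gone it has no independent effect and is inoperative. Paragraph 2 mentions Paragraph 6 but its own obligation stands independently of Paragraph 6, so Paragraph 2 is not affected. Under the stated default rule, only provisions that cannot operate independently fall away; the rest are enforced. The provisions still in force are Paragraph 1, Paragraph 2, Paragraph 3, Paragraph 4, and Paragraph 7. Paragraph 4 is among the surviving provisions, so the answer is yes.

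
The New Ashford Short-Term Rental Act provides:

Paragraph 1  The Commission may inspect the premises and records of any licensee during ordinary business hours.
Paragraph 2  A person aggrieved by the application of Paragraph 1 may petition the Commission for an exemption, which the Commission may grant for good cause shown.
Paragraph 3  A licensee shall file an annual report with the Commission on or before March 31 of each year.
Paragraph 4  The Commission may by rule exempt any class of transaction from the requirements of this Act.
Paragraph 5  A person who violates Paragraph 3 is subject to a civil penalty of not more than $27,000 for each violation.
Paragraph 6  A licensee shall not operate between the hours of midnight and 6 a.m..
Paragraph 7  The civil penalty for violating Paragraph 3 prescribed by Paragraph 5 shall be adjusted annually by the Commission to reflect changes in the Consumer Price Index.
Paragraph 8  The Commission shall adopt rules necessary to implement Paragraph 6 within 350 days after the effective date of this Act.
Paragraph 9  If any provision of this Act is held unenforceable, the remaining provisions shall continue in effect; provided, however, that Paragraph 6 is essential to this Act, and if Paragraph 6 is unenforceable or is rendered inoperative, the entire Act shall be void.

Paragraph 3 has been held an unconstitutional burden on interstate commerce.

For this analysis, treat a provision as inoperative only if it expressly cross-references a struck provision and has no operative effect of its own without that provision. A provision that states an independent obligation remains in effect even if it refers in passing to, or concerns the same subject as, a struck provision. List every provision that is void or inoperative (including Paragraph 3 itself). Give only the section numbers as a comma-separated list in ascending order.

Paragraph 3 is struck. The only function of Paragraph 5 is the civil penalty for violating Paragraph 3, so it cannot stand once Paragraph 3 is removed. Paragraph 7 does nothing except set the indexation of the civil penalty for violating Paragraph 3 by reference to Paragraph 5; with Paragraph 5 gone it has no independent effect and is inoperative. Paragraph 9 makes Paragraph 6 an essential term, but Paragraph 6 is unaffected, so the severability proviso in Paragraph 9 preserves the remaining provisions. Paragraph 1, Paragraph 2, Paragraph 4, Paragraph 6, Paragraph 8, and Paragraph 9 remain in effect.

3, 5, 7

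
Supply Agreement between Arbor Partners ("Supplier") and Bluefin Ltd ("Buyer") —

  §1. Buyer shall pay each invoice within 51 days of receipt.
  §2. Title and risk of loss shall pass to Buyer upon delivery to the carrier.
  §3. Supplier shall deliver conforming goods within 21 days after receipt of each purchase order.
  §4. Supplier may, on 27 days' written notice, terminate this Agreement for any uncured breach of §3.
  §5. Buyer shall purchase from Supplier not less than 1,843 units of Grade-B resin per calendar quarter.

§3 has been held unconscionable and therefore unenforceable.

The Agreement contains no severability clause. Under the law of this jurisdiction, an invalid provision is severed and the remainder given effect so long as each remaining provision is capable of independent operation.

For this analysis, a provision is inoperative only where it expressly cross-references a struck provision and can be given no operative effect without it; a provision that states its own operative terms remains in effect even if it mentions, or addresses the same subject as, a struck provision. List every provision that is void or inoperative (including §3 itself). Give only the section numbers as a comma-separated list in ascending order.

3, 4

§3 is struck. §4 merely fixes the termination right for breach of §3; with §3 gone it has nothing to operate on and falls away. With no severability clause, the stated default rule severs what cannot stand and enforces each remaining provision that can operate on its own. That leaves §1, §2, and §5 in effect.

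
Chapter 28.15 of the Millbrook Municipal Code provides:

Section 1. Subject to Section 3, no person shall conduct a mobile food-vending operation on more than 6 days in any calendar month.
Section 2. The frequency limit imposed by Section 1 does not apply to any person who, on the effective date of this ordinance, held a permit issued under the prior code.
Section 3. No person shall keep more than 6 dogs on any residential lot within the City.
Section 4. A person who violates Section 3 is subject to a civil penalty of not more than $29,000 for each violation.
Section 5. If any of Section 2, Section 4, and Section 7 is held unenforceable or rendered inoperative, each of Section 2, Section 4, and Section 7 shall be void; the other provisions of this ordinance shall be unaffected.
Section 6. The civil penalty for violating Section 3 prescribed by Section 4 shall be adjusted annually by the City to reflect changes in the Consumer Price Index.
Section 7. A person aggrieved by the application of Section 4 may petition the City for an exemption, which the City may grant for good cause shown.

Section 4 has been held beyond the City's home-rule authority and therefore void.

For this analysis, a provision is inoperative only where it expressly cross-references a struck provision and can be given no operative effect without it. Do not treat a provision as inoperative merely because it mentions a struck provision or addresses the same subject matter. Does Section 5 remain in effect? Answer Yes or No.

Section 4 is struck. Section 6 does nothing except set the indexation of the civil penalty for violating Section 3 by reference to Section 4; with Section 4 gone it has no independent effect and is inoperative. The only function of Section 7 is the exemption procedure for Section 4, so it cannot stand once Section 4 is removed. Section 5 declares Section 2, Section 4, and Section 7 mutually dependent; since one of them has fallen, all of them are of no effect. That brings down Section 2 as well. The remainder continues in force under Section 5. That leaves Section 1, Section 3, and Section 5 in effect. Section 5 is among the surviving provisions, so the answer is yes.

Yes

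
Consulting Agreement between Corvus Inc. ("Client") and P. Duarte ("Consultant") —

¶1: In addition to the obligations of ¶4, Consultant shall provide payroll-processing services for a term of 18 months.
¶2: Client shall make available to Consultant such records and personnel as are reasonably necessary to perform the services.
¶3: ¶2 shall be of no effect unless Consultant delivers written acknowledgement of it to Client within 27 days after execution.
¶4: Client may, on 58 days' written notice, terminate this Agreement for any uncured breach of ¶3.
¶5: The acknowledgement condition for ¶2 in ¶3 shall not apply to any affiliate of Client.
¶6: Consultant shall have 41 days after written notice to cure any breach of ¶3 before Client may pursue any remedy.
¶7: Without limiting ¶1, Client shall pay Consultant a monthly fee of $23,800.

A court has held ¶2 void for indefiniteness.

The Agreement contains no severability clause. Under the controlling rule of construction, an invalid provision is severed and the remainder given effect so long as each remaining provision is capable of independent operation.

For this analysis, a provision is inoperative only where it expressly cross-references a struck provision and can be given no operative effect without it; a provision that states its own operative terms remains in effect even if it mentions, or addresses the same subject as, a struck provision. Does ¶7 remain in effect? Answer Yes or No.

Yes

¶2 is struck. ¶3 merely fixes the acknowledgement condition for ¶2; with ¶2 gone it has nothing to operate on and falls away. ¶4 has no operative effect of its own apart from ¶3 and is therefore inoperative. ¶5 operates only by reference to ¶3, so it falls with ¶3. ¶6 has no operative effect of its own apart from ¶3 and is therefore inoperative. ¶1 mentions ¶4 but its own obligation stands independently of ¶4, so ¶1 is not affected. Under the stated default rule, only provisions that cannot operate independently fall away; the rest are enforced. ¶1 and ¶7 remain in effect. ¶7 is among the surviving provisions, so the answer is yes.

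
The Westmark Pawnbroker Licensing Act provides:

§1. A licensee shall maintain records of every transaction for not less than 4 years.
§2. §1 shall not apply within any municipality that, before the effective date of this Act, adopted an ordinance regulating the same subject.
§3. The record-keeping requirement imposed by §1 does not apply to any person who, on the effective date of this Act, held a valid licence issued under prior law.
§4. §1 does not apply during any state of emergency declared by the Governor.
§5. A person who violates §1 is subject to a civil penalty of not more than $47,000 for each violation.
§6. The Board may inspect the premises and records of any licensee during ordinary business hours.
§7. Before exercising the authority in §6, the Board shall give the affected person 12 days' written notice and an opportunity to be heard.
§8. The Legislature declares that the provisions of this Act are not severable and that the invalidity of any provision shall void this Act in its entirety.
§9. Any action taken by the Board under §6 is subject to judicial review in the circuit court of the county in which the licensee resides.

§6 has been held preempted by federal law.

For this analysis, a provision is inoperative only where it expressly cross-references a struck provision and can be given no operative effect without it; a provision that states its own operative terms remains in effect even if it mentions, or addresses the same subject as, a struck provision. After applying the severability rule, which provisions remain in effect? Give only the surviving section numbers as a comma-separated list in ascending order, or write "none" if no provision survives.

§6 is struck. §7 merely fixes the notice-and-hearing requirement for §6; with §6 gone it has nothing to operate on and falls away. The only function of §9 is the judicial-review right for §6, so it cannot stand once §6 is removed. §8 provides that the Act is not severable, so the invalidity of any one provision voids the entire Act. No provision of the Act survives.

none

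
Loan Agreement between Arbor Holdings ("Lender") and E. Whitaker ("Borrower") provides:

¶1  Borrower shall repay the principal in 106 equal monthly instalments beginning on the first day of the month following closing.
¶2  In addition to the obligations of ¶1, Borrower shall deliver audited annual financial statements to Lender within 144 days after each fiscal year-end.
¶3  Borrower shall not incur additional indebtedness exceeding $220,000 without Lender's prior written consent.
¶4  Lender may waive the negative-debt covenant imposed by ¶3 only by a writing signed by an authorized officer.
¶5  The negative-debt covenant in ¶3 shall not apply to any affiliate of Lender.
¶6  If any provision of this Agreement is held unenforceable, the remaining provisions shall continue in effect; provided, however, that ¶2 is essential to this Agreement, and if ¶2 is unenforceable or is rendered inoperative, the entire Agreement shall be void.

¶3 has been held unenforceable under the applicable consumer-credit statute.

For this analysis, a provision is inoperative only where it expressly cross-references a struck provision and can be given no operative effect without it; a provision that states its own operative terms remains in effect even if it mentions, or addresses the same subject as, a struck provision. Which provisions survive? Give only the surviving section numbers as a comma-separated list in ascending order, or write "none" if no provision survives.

1, 2, 6

¶3 is struck. ¶4 has no operative effect of its own apart from ¶3 and is therefore inoperative. ¶5 does nothing except set the carve-out from the negative-debt covenant by reference to ¶3; with ¶3 gone it has no independent effect and is inoperative. ¶6 makes ¶2 an essential term, but ¶2 is unaffected, so the severability proviso in ¶6 preserves the remaining provisions. The provisions still in force are ¶1, ¶2, and ¶6.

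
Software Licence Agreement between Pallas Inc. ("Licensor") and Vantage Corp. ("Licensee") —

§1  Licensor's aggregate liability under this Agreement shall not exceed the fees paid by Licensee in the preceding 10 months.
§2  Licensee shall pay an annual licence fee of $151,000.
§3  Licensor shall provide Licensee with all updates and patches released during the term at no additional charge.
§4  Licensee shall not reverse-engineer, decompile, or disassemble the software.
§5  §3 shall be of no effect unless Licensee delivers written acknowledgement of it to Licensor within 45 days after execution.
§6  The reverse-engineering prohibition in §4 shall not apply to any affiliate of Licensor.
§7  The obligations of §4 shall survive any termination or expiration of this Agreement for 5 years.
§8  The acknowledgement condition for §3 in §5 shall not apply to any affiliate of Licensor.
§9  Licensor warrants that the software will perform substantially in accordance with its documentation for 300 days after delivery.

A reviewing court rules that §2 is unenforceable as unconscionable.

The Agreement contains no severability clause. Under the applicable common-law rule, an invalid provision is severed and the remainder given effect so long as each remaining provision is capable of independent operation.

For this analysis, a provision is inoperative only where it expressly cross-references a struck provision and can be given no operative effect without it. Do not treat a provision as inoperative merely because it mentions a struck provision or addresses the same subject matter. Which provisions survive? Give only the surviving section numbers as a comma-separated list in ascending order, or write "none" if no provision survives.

§2 is struck. No other provision's operative terms depend on §2. Under the stated default rule, only provisions that cannot operate independently fall away; the rest are enforced. That leaves §1, §3, §4, §5, §6, §7, §8, and §9 in effect.

1, 3, 4, 5, 6, 7, 8, 9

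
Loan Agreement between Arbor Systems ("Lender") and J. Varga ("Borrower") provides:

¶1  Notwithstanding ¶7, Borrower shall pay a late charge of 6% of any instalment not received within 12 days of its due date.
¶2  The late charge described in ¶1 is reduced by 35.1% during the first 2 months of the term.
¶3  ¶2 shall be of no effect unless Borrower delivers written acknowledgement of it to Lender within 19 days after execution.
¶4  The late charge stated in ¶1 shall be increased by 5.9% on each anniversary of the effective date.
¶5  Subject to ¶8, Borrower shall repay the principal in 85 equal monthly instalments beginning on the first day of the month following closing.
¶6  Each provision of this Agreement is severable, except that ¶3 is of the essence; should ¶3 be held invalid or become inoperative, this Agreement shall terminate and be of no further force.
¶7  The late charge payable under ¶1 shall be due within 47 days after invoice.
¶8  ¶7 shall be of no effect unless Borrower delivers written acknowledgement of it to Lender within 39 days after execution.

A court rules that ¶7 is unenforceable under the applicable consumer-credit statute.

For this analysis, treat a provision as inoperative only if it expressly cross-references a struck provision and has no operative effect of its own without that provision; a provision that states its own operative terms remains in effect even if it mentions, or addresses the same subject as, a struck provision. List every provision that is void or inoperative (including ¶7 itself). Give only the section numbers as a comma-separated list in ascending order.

¶7 is struck. ¶8 has no operative effect of its own apart from ¶7 and is therefore inoperative. Although ¶5 refers to ¶8, its operative terms do not depend on ¶8, so it remains in effect. ¶1 mentions ¶7 but its own obligation stands independently of ¶7, so ¶1 is not affected. ¶6 makes ¶3 an essential term, but ¶3 is unaffected, so the severability proviso in ¶6 preserves the remaining provisions. That leaves ¶1, ¶2, ¶3, ¶4, ¶5, and ¶6 in effect.

7, 8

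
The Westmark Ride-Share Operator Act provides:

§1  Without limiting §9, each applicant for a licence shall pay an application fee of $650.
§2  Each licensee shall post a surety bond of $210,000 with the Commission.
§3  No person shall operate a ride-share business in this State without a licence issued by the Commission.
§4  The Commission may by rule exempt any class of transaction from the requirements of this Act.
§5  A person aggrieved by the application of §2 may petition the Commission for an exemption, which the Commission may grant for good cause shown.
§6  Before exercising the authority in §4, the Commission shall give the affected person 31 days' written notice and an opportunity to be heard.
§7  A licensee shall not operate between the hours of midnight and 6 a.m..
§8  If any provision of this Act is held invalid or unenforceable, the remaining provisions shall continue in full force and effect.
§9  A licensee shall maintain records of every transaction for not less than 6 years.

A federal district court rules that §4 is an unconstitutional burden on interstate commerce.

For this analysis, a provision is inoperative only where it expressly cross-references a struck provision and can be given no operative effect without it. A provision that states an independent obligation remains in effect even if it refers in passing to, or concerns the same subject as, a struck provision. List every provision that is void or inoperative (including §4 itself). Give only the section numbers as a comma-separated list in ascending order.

§4 is struck. §6 operates only by reference to §4, so it falls with §4. §8 is a severability clause and preserves every provision that can still be given independent effect. §1, §2, §3, §5, §7, §8, and §9 remain in effect.

4, 6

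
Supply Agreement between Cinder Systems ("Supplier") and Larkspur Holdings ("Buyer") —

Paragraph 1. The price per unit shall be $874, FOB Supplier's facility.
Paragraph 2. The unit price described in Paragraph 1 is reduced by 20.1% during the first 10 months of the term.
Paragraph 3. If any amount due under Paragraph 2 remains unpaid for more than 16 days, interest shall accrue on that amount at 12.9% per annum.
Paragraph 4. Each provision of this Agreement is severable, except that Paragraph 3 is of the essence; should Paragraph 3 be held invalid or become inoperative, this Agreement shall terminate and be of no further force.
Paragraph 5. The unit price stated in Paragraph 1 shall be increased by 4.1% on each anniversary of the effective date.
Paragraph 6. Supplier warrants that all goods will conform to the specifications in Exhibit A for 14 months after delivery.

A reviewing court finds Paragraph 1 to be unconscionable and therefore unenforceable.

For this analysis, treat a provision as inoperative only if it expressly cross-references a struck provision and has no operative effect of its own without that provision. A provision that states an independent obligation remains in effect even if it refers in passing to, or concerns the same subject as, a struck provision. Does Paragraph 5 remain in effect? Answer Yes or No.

No

Paragraph 1 is struck. The whole of Paragraph 2 is the introductory reduction to the unit price, defined by reference to Paragraph 1, so Paragraph 2 cannot stand once Paragraph 1 is removed. Paragraph 5 operates only by reference to Paragraph 1, so it falls with Paragraph 1. Paragraph 3 has no operative effect of its own apart from Paragraph 2 and is therefore inoperative. Paragraph 4 makes Paragraph 3 an essential term, and Paragraph 3 has been rendered inoperative by the cascade; under Paragraph 4, the entire Agreement is therefore void. No provision of the Agreement survives. Paragraph 5 is among the inoperative provisions, so the answer is no.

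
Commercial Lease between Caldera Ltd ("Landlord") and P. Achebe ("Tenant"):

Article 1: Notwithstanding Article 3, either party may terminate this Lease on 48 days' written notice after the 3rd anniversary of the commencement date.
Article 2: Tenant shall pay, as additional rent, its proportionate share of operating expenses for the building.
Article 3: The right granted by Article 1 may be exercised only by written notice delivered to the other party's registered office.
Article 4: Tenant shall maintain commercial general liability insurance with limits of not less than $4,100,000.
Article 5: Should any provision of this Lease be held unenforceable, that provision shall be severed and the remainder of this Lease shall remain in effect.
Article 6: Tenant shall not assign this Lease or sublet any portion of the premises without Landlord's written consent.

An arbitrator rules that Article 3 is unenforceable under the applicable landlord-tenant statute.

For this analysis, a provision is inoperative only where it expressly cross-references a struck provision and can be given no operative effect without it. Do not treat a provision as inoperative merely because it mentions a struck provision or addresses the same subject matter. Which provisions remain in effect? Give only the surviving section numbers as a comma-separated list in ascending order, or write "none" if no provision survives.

1, 2, 4, 5, 6

Article 3 is struck. Article 1 mentions Article 3 but its own obligation stands independently of Article 3, so Article 1 is not affected. No other provision's operative terms depend on Article 3. Under the severability clause in Article 5, the remaining provisions continue in force. Article 1, Article 2, Article 4, Article 5, and Article 6 remain in effect.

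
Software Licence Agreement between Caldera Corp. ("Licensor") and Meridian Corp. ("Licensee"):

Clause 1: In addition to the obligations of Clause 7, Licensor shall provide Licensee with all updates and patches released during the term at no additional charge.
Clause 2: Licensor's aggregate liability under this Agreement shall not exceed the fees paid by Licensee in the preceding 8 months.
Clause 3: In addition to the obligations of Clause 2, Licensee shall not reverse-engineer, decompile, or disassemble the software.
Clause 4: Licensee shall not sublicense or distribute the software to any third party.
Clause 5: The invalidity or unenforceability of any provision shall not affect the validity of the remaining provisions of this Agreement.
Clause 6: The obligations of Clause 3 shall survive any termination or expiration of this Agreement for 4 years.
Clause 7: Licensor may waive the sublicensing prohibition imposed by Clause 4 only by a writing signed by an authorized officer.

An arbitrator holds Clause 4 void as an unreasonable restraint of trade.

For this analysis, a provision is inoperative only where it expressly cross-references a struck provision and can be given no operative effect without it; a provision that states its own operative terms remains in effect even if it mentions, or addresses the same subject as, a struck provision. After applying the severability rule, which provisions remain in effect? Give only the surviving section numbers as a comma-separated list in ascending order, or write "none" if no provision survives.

1, 2, 3, 5, 6

Clause 4 is struck. Clause 7 merely fixes the waiver condition for Clause 4; with Clause 4 gone it has nothing to operate on and falls away. Although Clause 1 refers to Clause 7, its operative terms do not depend on Clause 7, so it remains in effect. Under the severability clause in Clause 5, the remaining provisions continue in force. Clause 1, Clause 2, Clause 3, Clause 5, and Clause 6 remain in effect.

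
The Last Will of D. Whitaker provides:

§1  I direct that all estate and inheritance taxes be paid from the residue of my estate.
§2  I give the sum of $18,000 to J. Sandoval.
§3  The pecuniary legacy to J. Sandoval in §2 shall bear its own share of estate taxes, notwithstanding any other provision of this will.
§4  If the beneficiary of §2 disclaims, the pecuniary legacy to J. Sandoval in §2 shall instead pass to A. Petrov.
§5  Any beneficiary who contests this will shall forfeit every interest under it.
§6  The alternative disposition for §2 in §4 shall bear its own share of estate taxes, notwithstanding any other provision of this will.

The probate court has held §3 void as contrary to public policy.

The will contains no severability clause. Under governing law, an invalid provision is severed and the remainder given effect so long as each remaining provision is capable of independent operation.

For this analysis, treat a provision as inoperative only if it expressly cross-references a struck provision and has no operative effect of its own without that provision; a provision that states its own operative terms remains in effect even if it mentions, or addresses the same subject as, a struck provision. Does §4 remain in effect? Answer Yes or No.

Yes

§3 is struck. Nothing else in the will is defined by reference to §3. With no severability clause, the stated default rule severs what cannot stand and enforces each remaining provision that can operate on its own. That leaves §1, §2, §4, §5, and §6 in effect. §4 is among the surviving provisions, so the answer is yes.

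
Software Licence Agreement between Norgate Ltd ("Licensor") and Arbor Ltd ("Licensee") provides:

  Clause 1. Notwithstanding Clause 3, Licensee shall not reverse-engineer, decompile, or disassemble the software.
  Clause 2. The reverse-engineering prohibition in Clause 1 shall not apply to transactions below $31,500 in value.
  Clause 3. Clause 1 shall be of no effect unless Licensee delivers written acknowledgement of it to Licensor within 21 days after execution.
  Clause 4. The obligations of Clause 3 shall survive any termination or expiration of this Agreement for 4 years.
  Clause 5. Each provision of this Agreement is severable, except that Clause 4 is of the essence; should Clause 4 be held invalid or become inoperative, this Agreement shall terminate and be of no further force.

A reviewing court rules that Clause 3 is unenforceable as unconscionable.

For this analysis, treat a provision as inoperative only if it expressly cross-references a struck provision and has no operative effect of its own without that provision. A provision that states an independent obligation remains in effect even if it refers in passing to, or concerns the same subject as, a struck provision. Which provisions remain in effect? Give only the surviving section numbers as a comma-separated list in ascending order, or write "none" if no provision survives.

none

Clause 3 is struck. Clause 4 operates only by reference to Clause 3, so it falls with Clause 3. Clause 5 makes Clause 4 an essential term, and Clause 4 has been rendered inoperative by the cascade; under Clause 5, the entire Agreement is therefore void. No provision of the Agreement survives.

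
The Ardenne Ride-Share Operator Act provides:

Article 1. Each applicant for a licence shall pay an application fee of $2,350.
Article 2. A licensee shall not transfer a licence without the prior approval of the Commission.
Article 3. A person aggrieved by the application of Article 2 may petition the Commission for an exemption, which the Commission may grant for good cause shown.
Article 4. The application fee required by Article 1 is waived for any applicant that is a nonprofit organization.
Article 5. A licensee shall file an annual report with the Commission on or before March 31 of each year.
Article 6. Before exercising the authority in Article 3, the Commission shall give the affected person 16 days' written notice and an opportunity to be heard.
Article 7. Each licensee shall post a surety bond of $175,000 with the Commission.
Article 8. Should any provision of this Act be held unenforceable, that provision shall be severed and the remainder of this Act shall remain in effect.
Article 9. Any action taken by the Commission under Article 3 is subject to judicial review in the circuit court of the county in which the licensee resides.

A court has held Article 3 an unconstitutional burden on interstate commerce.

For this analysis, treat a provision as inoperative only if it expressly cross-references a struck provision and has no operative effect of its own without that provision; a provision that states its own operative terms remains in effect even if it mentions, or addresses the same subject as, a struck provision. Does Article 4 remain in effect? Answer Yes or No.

Yes

Article 3 is struck. The only function of Article 6 is the notice-and-hearing requirement for Article 3, so it cannot stand once Article 3 is removed. The only function of Article 9 is the judicial-review right for Article 3, so it cannot stand once Article 3 is removed. Under the severability clause in Article 8, the remaining provisions continue in force. That leaves Article 1, Article 2, Article 4, Article 5, Article 7, and Article 8 in effect. Article 4 is among the surviving provisions, so the answer is yes.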